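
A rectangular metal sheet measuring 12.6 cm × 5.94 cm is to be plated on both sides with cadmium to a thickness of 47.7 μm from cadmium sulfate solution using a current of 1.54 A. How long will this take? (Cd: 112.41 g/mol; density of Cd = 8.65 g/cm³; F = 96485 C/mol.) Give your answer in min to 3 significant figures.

Plated area = 2 × 12.6 × 5.94 = 149.7 cm²
Volume = 149.7 × 47.7×10⁻⁴ cm = 0.7141 cm³
m(Cd) = 0.7141 × 8.65 = 6.177 g
n(Cd) = 6.177 / 112.41 = 0.05495 mol; n(e⁻) = 2 × 0.05495 = 0.1099 mol
Q = 0.1099 × 96485 = 10600 C
t = 10600 / 1.54 = 6883 s = 115 min

115 min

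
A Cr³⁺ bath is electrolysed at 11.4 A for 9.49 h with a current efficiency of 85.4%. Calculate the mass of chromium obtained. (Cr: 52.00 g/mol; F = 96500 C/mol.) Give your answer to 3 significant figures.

Q = 11.4 × 34164 = 3.895×10^5 C
n(e⁻) = 3.895×10^5 / 96500 = 4.036 mol
Cr³⁺ + 3e⁻ → Cr, so theoretical m(Cr) = 1.345 × 52.00 = 69.94 g
Actual mass = 85.4% × 69.94 = 59.7 g

59.7 g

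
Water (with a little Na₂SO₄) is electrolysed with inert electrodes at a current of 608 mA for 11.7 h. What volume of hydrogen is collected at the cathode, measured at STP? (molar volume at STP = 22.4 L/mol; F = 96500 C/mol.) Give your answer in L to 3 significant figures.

Q = It = 0.608 × 42120 = 25610 C
Moles of electrons = 25610 / 96500 = 0.2654 mol
2H⁺ + 2e⁻ → H₂, so n(H₂) = 0.2654 / 2 = 0.1327 mol
V = 0.1327 × 22.4 = 2.972 L

2.97 L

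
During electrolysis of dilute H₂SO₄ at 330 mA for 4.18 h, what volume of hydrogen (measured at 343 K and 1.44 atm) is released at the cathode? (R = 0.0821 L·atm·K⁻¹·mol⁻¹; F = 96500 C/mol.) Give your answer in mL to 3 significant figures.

Charge passed = 0.330 × 15048 = 4966 C
n(e⁻) = Q/F = 4966/96500 = 0.05146 mol
2H⁺ + 2e⁻ → H₂, so n(H₂) = 0.05146 / 2 = 0.02573 mol
V = nRT/P = 0.02573 × 0.0821 × 343 / 1.44 = 0.5032 L
= 503 mL

503 mL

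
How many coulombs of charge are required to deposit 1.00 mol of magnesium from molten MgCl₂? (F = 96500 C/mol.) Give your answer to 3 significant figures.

Mg²⁺ + 2e⁻ → Mg, so n(e⁻) = 2 × 1.00 = 2.000 mol
Q = 2.000 × 96500 = 1.930×10^5 C

1.93×10^5 C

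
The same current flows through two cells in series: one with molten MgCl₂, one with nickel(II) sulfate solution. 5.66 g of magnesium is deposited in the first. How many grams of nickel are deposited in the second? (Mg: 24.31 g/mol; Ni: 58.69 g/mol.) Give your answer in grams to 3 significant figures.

n(Mg) = 5.66 / 24.31 = 0.2328 mol
Mg²⁺ + 2e⁻ → Mg, so n(e⁻) = 2 × 0.2328 = 0.4656 mol
The cells are in series, so the same charge (and hence the same n(e⁻) = 0.4656 mol) passes through both.
Ni²⁺ + 2e⁻ → Ni, so n(Ni) = 0.4656 / 2 = 0.2328 mol
m(Ni) = 0.2328 × 58.69 = 13.7 g

13.7 g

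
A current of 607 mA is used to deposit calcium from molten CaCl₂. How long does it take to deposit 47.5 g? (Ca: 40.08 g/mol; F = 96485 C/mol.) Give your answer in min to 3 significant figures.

n(Ca) = 47.5 / 40.08 = 1.185 mol
Ca²⁺ + 2e⁻ → Ca, so n(e⁻) = 2 × 1.185 = 2.370 mol
Q = 2.370 × 96485 = 2.287×10^5 C
t = Q / I = 2.287×10^5 / 0.607 = 3.768×10^5 s = 6280 min

6280 min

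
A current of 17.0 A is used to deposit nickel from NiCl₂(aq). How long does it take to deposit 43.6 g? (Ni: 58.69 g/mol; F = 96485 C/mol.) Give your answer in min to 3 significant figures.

141 min

n(Ni) = 43.6 / 58.69 = 0.7429 mol
Ni²⁺ + 2e⁻ → Ni, so n(e⁻) = 2 × 0.7429 = 1.486 mol
Q = 1.486 × 96485 = 1.434×10^5 C
t = Q / I = 1.434×10^5 / 17.0 = 8435 s = 141 min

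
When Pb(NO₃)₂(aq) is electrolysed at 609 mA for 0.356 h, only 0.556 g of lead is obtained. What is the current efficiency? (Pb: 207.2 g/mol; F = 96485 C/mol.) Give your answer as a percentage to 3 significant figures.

Q = 0.609 × 1281.6 = 780.5 C
n(e⁻) = 780.5 / 96485 = 0.008089 mol
Pb²⁺ + 2e⁻ → Pb, so theoretical n(Pb) = 0.004045 mol → 0.8381 g
Efficiency = 0.556 / 0.8381 = 0.6634 = 66.3%

66.3%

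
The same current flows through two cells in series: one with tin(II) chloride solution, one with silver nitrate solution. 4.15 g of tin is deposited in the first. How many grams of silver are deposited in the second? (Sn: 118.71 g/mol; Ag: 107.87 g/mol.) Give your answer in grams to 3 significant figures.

n(Sn) = 4.15 / 118.71 = 0.03496 mol
Sn²⁺ + 2e⁻ → Sn, so n(e⁻) = 2 × 0.03496 = 0.06992 mol
Same current for the same time ⇒ same n(e⁻) = 0.06992 mol in both cells.
Ag⁺ + e⁻ → Ag, so n(Ag) = 0.06992 mol
m(Ag) = 0.06992 × 107.87 = 7.54 g

7.54 g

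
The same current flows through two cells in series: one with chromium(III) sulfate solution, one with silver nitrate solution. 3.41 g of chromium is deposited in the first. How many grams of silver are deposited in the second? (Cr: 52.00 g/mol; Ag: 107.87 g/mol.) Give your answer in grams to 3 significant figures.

n(Cr) = 3.41 / 52.00 = 0.06558 mol
Cr³⁺ + 3e⁻ → Cr, so n(e⁻) = 3 × 0.06558 = 0.1967 mol
Same current for the same time ⇒ same n(e⁻) = 0.1967 mol in both cells.
Ag⁺ + e⁻ → Ag, so n(Ag) = 0.1967 mol
m(Ag) = 0.1967 × 107.87 = 21.2 g

21.2 g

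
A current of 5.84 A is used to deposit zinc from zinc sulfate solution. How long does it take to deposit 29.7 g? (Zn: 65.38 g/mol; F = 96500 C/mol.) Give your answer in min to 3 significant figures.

250 min

n(Zn) = 29.7 / 65.38 = 0.4543 mol
Zn²⁺ + 2e⁻ → Zn, so n(e⁻) = 2 × 0.4543 = 0.9086 mol
Q = 0.9086 × 96500 = 87680 C
t = Q / I = 87680 / 5.84 = 15010 s = 250 min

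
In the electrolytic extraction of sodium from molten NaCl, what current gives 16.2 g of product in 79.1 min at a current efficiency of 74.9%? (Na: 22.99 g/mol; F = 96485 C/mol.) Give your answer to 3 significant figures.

19.1 A

n(Na) = 16.2 / 22.99 = 0.7047 mol
Na⁺ + e⁻ → Na, so n(e⁻) = 0.7047 mol
Q = 0.7047 × 96485 / 0.749 = 90780 C
I = Q / t = 90780 / 4746 s = 19.1 A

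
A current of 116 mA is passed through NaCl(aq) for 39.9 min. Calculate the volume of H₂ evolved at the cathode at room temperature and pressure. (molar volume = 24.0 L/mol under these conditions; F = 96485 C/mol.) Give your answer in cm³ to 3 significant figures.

Q = It = 0.116 × 2394 = 277.7 C
Moles of electrons = 277.7 / 96485 = 0.002878 mol
2H⁺ + 2e⁻ → H₂, so n(H₂) = 0.002878 / 2 = 0.001439 mol
V = 0.001439 × 24.0 = 0.03454 L
= 34.5 cm³

34.5 cm³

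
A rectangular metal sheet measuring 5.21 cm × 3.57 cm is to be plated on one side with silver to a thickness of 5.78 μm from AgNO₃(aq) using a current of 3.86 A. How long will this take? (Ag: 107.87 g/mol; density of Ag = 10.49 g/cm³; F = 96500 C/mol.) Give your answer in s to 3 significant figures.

26.1 s

Plated area = 5.21 × 3.57 = 18.60 cm²
Volume = 18.60 × 5.78×10⁻⁴ cm = 0.01075 cm³
m(Ag) = 0.01075 × 10.49 = 0.1128 g
n(Ag) = 0.1128 / 107.87 = 0.001046 mol; n(e⁻) = 0.001046 mol
Q = 0.001046 × 96500 = 100.9 C
t = 100.9 / 3.86 = 26.14 s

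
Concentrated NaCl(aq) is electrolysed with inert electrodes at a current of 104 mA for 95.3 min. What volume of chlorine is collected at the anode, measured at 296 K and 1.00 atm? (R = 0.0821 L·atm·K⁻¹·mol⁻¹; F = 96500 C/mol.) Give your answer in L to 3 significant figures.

0.0749 L

Charge passed = 0.104 × 5718 = 594.7 C
Moles of electrons = 594.7 / 96500 = 0.006163 mol
2Cl⁻ → Cl₂ + 2e⁻, so n(Cl₂) = 0.006163 / 2 = 0.003082 mol
V = nRT/P = 0.003082 × 0.0821 × 296 / 1.00 = 0.07490 L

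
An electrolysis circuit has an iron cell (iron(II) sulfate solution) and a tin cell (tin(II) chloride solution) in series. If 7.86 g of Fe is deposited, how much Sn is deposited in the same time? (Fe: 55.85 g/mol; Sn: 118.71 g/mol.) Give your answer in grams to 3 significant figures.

n(Fe) = 7.86 / 55.85 = 0.1407 mol
Fe²⁺ + 2e⁻ → Fe, so n(e⁻) = 2 × 0.1407 = 0.2814 mol
Same current for the same time ⇒ same n(e⁻) = 0.2814 mol in both cells.
Sn²⁺ + 2e⁻ → Sn, so n(Sn) = 0.2814 / 2 = 0.1407 mol
m(Sn) = 0.1407 × 118.71 = 16.7 g

16.7 g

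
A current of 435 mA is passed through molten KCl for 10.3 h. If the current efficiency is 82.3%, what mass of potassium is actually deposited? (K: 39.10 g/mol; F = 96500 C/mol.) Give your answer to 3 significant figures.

Q = 0.435 × 37080 = 16130 C
n(e⁻) = 16130 / 96500 = 0.1672 mol
K⁺ + e⁻ → K, so theoretical m(K) = 0.1672 × 39.10 = 6.538 g
Actual mass = 82.3% × 6.538 = 5.38 g

5.38 g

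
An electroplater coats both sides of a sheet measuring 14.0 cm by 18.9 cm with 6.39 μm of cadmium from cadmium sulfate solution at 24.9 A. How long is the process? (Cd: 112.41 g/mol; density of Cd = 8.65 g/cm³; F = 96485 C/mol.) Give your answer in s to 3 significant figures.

202 s

Plated area = 2 × 14.0 × 18.9 = 529.2 cm²
Volume = 529.2 × 6.39×10⁻⁴ cm = 0.3382 cm³
m(Cd) = 0.3382 × 8.65 = 2.925 g
n(Cd) = 2.925 / 112.41 = 0.02602 mol; n(e⁻) = 2 × 0.02602 = 0.05204 mol
Q = 0.05204 × 96485 = 5021 C
t = 5021 / 24.9 = 201.6 s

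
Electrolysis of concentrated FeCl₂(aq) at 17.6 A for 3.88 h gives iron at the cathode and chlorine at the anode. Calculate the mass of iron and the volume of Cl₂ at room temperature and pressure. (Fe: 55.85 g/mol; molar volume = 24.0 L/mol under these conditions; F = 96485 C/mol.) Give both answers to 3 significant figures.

71.2 g Fe; 30.6 L Cl₂

Q = 17.6 × 13968 = 2.458×10^5 C; n(e⁻) = 2.458×10^5 / 96485 = 2.548 mol
Cathode: Fe²⁺ + 2e⁻ → Fe → n(Fe) = 2.548/2 = 1.274 mol → 71.2 g
Anode: 2Cl⁻ → Cl₂ + 2e⁻ → n(Cl₂) = 2.548/2 = 1.274 mol → 30.6 L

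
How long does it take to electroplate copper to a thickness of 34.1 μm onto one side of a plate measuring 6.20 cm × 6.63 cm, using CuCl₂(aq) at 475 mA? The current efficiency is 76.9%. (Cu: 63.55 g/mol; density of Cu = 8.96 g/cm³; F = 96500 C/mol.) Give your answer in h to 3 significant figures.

2.90 h

Plated area = 6.20 × 6.63 = 41.11 cm²
Volume = 41.11 × 34.1×10⁻⁴ cm = 0.1402 cm³
m(Cu) = 0.1402 × 8.96 = 1.256 g
n(Cu) = 1.256 / 63.55 = 0.01976 mol; n(e⁻) = 2 × 0.01976 = 0.03952 mol
Q = 0.03952 × 96500 / 0.769 = 4959 C
t = 4959 / 0.475 = 10440 s = 2.90 h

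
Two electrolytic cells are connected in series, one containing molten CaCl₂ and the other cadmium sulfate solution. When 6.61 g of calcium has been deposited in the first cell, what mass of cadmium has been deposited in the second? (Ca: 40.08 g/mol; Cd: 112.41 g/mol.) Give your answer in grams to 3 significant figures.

n(Ca) = 6.61 / 40.08 = 0.1649 mol
Ca²⁺ + 2e⁻ → Ca, so n(e⁻) = 2 × 0.1649 = 0.3298 mol
Since the cells are in series, n(e⁻) in the Cd cell is also 0.3298 mol.
Cd²⁺ + 2e⁻ → Cd, so n(Cd) = 0.3298 / 2 = 0.1649 mol
m(Cd) = 0.1649 × 112.41 = 18.5 g

18.5 g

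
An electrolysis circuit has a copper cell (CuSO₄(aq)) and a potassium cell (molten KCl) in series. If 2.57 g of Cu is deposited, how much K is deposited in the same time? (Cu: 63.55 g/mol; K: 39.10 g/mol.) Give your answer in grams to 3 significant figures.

3.16 g

n(Cu) = 2.57 / 63.55 = 0.04044 mol
Cu²⁺ + 2e⁻ → Cu, so n(e⁻) = 2 × 0.04044 = 0.08088 mol
Since the cells are in series, n(e⁻) in the K cell is also 0.08088 mol.
K⁺ + e⁻ → K, so n(K) = 0.08088 mol
m(K) = 0.08088 × 39.10 = 3.16 g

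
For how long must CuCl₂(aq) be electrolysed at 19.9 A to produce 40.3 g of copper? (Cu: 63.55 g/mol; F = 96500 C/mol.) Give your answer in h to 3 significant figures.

1.71 h

n(Cu) = 40.3 / 63.55 = 0.6341 mol
Cu²⁺ + 2e⁻ → Cu, so n(e⁻) = 2 × 0.6341 = 1.268 mol
Q = 1.268 × 96500 = 1.224×10^5 C
t = Q / I = 1.224×10^5 / 19.9 = 6151 s = 1.71 h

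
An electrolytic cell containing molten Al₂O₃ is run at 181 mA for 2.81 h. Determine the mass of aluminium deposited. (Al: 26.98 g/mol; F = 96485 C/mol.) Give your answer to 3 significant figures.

0.171 g

Q = It = 0.181 × 10116 = 1831 C
n(e⁻) = 1831 / 96485 = 0.01898 mol
Al³⁺ + 3e⁻ → Al, so n(Al) = 0.01898 / 3 = 0.006327 mol
m = 0.006327 × 26.98 = 0.171 g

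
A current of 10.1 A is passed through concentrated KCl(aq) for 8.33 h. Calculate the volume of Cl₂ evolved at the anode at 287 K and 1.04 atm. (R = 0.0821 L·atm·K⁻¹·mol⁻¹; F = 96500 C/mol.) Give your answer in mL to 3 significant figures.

Q = 10.1 A × 29988 s = 3.029×10^5 C
n(e⁻) = 3.029×10^5 / 96500 = 3.139 mol
2Cl⁻ → Cl₂ + 2e⁻, so n(Cl₂) = 3.139 / 2 = 1.570 mol
V = nRT/P = 1.570 × 0.0821 × 287 / 1.04 = 35.57 L
= 35600 mL

35600 mL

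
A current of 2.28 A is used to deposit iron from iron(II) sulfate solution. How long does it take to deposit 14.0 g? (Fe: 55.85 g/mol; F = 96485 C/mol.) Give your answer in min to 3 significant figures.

n(Fe) = 14.0 / 55.85 = 0.2507 mol
Fe²⁺ + 2e⁻ → Fe, so n(e⁻) = 2 × 0.2507 = 0.5014 mol
Q = 0.5014 × 96485 = 48380 C
t = Q / I = 48380 / 2.28 = 21220 s = 354 min

354 min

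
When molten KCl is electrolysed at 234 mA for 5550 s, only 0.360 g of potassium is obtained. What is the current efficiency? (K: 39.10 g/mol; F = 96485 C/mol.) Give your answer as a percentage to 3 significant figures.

Q = 0.234 × 5550 = 1299 C
n(e⁻) = 1299 / 96485 = 0.01346 mol
K⁺ + e⁻ → K, so theoretical n(K) = 0.01346 mol → 0.5263 g
Efficiency = 0.360 / 0.5263 = 0.6840 = 68.4%

68.4%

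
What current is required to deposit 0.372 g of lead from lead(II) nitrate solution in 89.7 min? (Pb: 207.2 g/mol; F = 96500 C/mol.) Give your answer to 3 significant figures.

0.0644 A

n(Pb) = 0.372 / 207.2 = 0.001795 mol
Pb²⁺ + 2e⁻ → Pb, so n(e⁻) = 2 × 0.001795 = 0.003590 mol
Q = 0.003590 × 96500 = 346.4 C
I = Q / t = 346.4 / 5382 s = 0.0644 A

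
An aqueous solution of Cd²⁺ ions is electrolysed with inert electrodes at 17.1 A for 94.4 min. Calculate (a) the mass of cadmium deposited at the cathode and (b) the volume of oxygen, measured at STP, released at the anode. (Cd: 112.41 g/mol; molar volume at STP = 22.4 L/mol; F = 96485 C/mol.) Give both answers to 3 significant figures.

56.4 g Cd; 5.62 L O₂

Q = 17.1 × 5664 = 96850 C; n(e⁻) = 96850 / 96485 = 1.004 mol
Cathode: Cd²⁺ + 2e⁻ → Cd → n(Cd) = 1.004/2 = 0.5020 mol → 56.4 g
Anode: 2H₂O → O₂ + 4H⁺ + 4e⁻ → n(O₂) = 1.004/4 = 0.2510 mol → 5.62 L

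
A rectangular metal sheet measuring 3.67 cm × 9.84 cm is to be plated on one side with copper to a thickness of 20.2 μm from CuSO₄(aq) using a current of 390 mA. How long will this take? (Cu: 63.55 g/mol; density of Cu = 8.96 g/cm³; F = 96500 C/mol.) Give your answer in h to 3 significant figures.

Plated area = 3.67 × 9.84 = 36.11 cm²
Volume = 36.11 × 20.2×10⁻⁴ cm = 0.07294 cm³
m(Cu) = 0.07294 × 8.96 = 0.6535 g
n(Cu) = 0.6535 / 63.55 = 0.01028 mol; n(e⁻) = 2 × 0.01028 = 0.02056 mol
Q = 0.02056 × 96500 = 1984 C
t = 1984 / 0.390 = 5087 s = 1.41 h

1.41 h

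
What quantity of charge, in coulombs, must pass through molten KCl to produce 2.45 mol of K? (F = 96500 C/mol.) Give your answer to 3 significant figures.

2.36×10^5 C

K⁺ + e⁻ → K, so n(e⁻) = 1 × 2.45 = 2.450 mol
Q = 2.450 × 96500 = 2.364×10^5 C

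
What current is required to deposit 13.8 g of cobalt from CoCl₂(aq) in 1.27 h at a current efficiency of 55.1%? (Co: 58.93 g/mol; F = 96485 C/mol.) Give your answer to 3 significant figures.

n(Co) = 13.8 / 58.93 = 0.2342 mol
Co²⁺ + 2e⁻ → Co, so n(e⁻) = 2 × 0.2342 = 0.4684 mol
Q = 0.4684 × 96485 / 0.551 = 82020 C
I = Q / t = 82020 / 4572 s = 17.9 A

17.9 A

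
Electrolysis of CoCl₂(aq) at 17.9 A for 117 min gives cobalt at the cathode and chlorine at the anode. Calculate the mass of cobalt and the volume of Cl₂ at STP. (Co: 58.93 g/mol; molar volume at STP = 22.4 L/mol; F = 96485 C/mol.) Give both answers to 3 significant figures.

Q = 17.9 × 7020 = 1.257×10^5 C; n(e⁻) = 1.257×10^5 / 96485 = 1.303 mol
Cathode: Co²⁺ + 2e⁻ → Co → n(Co) = 1.303/2 = 0.6515 mol → 38.4 g
Anode: 2Cl⁻ → Cl₂ + 2e⁻ → n(Cl₂) = 1.303/2 = 0.6515 mol → 14.6 L

38.4 g Co; 14.6 L Cl₂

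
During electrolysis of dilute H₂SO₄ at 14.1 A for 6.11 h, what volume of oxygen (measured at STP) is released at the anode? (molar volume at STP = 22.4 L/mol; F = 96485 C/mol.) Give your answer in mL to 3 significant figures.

18000 mL

Q = 14.1 A × 21996 s = 3.101×10^5 C
n(e⁻) = Q/F = 3.101×10^5/96485 = 3.214 mol
2H₂O → O₂ + 4H⁺ + 4e⁻, so n(O₂) = 3.214 / 4 = 0.8035 mol
V = 0.8035 × 22.4 = 18.00 L
= 18000 mL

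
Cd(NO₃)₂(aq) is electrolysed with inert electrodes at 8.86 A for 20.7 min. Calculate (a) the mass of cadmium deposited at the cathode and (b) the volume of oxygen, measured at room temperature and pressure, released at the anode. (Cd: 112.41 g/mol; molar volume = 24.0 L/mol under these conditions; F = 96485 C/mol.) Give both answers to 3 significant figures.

6.41 g Cd; 0.684 L O₂

Q = 8.86 × 1242 = 11000 C; n(e⁻) = 11000 / 96485 = 0.1140 mol
Cathode: Cd²⁺ + 2e⁻ → Cd → n(Cd) = 0.1140/2 = 0.05700 mol → 6.41 g
Anode: 2H₂O → O₂ + 4H⁺ + 4e⁻ → n(O₂) = 0.1140/4 = 0.02850 mol → 0.684 L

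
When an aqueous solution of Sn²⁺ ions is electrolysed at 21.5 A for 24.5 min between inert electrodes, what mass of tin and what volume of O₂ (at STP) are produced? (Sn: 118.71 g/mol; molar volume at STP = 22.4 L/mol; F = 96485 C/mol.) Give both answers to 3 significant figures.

Q = 21.5 × 1470 = 31610 C; n(e⁻) = 31610 / 96485 = 0.3276 mol
Cathode: Sn²⁺ + 2e⁻ → Sn → n(Sn) = 0.3276/2 = 0.1638 mol → 19.4 g
Anode: 2H₂O → O₂ + 4H⁺ + 4e⁻ → n(O₂) = 0.3276/4 = 0.08190 mol → 1.83 L

19.4 g Sn; 1.83 L O₂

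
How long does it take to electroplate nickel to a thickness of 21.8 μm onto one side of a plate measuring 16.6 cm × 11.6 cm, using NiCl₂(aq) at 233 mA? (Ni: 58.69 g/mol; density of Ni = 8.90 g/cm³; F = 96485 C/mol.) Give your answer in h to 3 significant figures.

Plated area = 16.6 × 11.6 = 192.6 cm²
Volume = 192.6 × 21.8×10⁻⁴ cm = 0.4199 cm³
m(Ni) = 0.4199 × 8.90 = 3.737 g
n(Ni) = 3.737 / 58.69 = 0.06367 mol; n(e⁻) = 2 × 0.06367 = 0.1273 mol
Q = 0.1273 × 96485 = 12280 C
t = 12280 / 0.233 = 52700 s = 14.6 h

14.6 h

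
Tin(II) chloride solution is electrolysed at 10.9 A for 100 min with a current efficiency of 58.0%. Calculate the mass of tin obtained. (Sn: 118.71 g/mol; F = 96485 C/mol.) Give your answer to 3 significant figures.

23.3 g

Q = 10.9 × 6000 = 65400 C
n(e⁻) = 65400 / 96485 = 0.6778 mol
Sn²⁺ + 2e⁻ → Sn, so theoretical m(Sn) = 0.3389 × 118.71 = 40.23 g
Actual mass = 58.0% × 40.23 = 23.3 g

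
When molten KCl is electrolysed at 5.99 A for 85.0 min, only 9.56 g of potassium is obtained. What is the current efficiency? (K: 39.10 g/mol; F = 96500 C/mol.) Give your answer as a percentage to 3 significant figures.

77.2%

Q = 5.99 × 5100 = 30550 C
n(e⁻) = 30550 / 96500 = 0.3166 mol
K⁺ + e⁻ → K, so theoretical n(K) = 0.3166 mol → 12.38 g
Efficiency = 9.56 / 12.38 = 0.7722 = 77.2%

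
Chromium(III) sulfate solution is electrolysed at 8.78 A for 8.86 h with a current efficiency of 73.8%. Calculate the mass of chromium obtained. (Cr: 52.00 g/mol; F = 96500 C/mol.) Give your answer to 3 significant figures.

Q = 8.78 × 31896 = 2.800×10^5 C
n(e⁻) = 2.800×10^5 / 96500 = 2.902 mol
Cr³⁺ + 3e⁻ → Cr, so theoretical m(Cr) = 0.9673 × 52.00 = 50.30 g
Actual mass = 73.8% × 50.30 = 37.1 g

37.1 g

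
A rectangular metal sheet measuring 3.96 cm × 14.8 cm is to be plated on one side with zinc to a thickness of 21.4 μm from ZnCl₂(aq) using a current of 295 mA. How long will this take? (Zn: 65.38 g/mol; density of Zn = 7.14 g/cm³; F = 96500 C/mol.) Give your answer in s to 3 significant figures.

8960 s

Plated area = 3.96 × 14.8 = 58.61 cm²
Volume = 58.61 × 21.4×10⁻⁴ cm = 0.1254 cm³
m(Zn) = 0.1254 × 7.14 = 0.8954 g
n(Zn) = 0.8954 / 65.38 = 0.01370 mol; n(e⁻) = 2 × 0.01370 = 0.02740 mol
Q = 0.02740 × 96500 = 2644 C
t = 2644 / 0.295 = 8963 s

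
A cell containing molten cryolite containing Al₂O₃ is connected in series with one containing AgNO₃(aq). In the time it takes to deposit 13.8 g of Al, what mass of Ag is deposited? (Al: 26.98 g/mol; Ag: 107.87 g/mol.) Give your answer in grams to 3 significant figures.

n(Al) = 13.8 / 26.98 = 0.5115 mol
Al³⁺ + 3e⁻ → Al, so n(e⁻) = 3 × 0.5115 = 1.535 mol
Same current for the same time ⇒ same n(e⁻) = 1.535 mol in both cells.
Ag⁺ + e⁻ → Ag, so n(Ag) = 1.535 mol
m(Ag) = 1.535 × 107.87 = 166 g

166 g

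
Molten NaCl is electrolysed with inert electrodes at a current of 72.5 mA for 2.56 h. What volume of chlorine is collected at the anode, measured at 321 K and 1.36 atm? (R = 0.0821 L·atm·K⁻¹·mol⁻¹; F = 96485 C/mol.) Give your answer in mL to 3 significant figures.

67.1 mL

Q = It = 0.0725 × 9216 = 668.2 C
Moles of electrons = 668.2 / 96485 = 0.006925 mol
2Cl⁻ → Cl₂ + 2e⁻, so n(Cl₂) = 0.006925 / 2 = 0.003463 mol
V = nRT/P = 0.003463 × 0.0821 × 321 / 1.36 = 0.06711 L
= 67.1 mL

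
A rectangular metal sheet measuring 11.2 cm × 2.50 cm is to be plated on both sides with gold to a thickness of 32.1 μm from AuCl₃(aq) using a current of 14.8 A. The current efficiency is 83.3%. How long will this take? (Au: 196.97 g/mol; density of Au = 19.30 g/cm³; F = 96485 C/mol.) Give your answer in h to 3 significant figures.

0.115 h

Plated area = 2 × 11.2 × 2.50 = 56.00 cm²
Volume = 56.00 × 32.1×10⁻⁴ cm = 0.1798 cm³
m(Au) = 0.1798 × 19.30 = 3.470 g
n(Au) = 3.470 / 196.97 = 0.01762 mol; n(e⁻) = 3 × 0.01762 = 0.05286 mol
Q = 0.05286 × 96485 / 0.833 = 6123 C
t = 6123 / 14.8 = 413.7 s = 0.115 h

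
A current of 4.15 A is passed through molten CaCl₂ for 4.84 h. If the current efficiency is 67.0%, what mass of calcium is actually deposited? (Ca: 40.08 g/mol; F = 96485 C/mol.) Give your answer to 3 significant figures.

10.1 g

Q = 4.15 × 17424 = 72310 C
n(e⁻) = 72310 / 96485 = 0.7494 mol
Ca²⁺ + 2e⁻ → Ca, so theoretical m(Ca) = 0.3747 × 40.08 = 15.02 g
Actual mass = 67.0% × 15.02 = 10.1 g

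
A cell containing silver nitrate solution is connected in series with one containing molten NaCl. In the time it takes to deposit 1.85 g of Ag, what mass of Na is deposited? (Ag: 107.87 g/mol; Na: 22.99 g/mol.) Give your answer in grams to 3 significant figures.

0.394 g

n(Ag) = 1.85 / 107.87 = 0.01715 mol
Ag⁺ + e⁻ → Ag, so n(e⁻) = 0.01715 mol
The cells are in series, so the same charge (and hence the same n(e⁻) = 0.01715 mol) passes through both.
Na⁺ + e⁻ → Na, so n(Na) = 0.01715 mol
m(Na) = 0.01715 × 22.99 = 0.394 g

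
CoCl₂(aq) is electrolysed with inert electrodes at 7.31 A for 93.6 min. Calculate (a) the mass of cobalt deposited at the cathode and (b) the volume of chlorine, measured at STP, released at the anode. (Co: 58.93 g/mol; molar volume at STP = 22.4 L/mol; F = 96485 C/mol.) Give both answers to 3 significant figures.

12.5 g Co; 4.77 L Cl₂

Q = 7.31 × 5616 = 41050 C; n(e⁻) = 41050 / 96485 = 0.4255 mol
Cathode: Co²⁺ + 2e⁻ → Co → n(Co) = 0.4255/2 = 0.2128 mol → 12.5 g
Anode: 2Cl⁻ → Cl₂ + 2e⁻ → n(Cl₂) = 0.4255/2 = 0.2128 mol → 4.77 L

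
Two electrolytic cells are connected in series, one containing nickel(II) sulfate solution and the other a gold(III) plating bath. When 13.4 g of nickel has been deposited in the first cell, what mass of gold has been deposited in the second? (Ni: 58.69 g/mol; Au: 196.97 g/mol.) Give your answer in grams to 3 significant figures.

n(Ni) = 13.4 / 58.69 = 0.2283 mol
Ni²⁺ + 2e⁻ → Ni, so n(e⁻) = 2 × 0.2283 = 0.4566 mol
The cells are in series, so the same charge (and hence the same n(e⁻) = 0.4566 mol) passes through both.
Au³⁺ + 3e⁻ → Au, so n(Au) = 0.4566 / 3 = 0.1522 mol
m(Au) = 0.1522 × 196.97 = 30.0 g

30.0 g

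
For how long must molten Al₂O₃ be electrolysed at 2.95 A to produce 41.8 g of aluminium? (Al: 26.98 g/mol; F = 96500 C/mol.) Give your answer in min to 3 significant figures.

2530 min

n(Al) = 41.8 / 26.98 = 1.549 mol
Al³⁺ + 3e⁻ → Al, so n(e⁻) = 3 × 1.549 = 4.647 mol
Q = 4.647 × 96500 = 4.484×10^5 C
t = Q / I = 4.484×10^5 / 2.95 = 1.520×10^5 s = 2530 min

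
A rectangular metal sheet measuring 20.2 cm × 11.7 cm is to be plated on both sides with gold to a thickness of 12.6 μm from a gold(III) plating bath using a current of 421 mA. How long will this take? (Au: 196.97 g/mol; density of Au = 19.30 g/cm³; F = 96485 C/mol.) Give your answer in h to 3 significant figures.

Plated area = 2 × 20.2 × 11.7 = 472.7 cm²
Volume = 472.7 × 12.6×10⁻⁴ cm = 0.5956 cm³
m(Au) = 0.5956 × 19.30 = 11.50 g
n(Au) = 11.50 / 196.97 = 0.05838 mol; n(e⁻) = 3 × 0.05838 = 0.1751 mol
Q = 0.1751 × 96485 = 16890 C
t = 16890 / 0.421 = 40120 s = 11.1 h

11.1 h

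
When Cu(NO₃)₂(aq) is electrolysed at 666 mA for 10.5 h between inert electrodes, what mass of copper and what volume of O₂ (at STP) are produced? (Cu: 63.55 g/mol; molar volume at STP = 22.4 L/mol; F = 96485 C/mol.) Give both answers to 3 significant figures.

Q = 0.666 × 37800 = 25170 C; n(e⁻) = 25170 / 96485 = 0.2609 mol
Cathode: Cu²⁺ + 2e⁻ → Cu → n(Cu) = 0.2609/2 = 0.1305 mol → 8.29 g
Anode: 2H₂O → O₂ + 4H⁺ + 4e⁻ → n(O₂) = 0.2609/4 = 0.06523 mol → 1.46 L

8.29 g Cu; 1.46 L O₂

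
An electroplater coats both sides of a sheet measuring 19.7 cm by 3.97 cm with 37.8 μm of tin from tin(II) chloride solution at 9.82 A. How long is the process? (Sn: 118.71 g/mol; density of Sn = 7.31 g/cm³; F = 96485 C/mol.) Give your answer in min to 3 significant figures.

Plated area = 2 × 19.7 × 3.97 = 156.4 cm²
Volume = 156.4 × 37.8×10⁻⁴ cm = 0.5912 cm³
m(Sn) = 0.5912 × 7.31 = 4.322 g
n(Sn) = 4.322 / 118.71 = 0.03641 mol; n(e⁻) = 2 × 0.03641 = 0.07282 mol
Q = 0.07282 × 96485 = 7026 C
t = 7026 / 9.82 = 715.5 s = 11.9 min

11.9 min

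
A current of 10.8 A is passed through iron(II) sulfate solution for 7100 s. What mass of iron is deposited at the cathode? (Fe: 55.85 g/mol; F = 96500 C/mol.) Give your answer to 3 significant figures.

Q = It = 10.8 × 7100 = 76680 C
Moles of electrons = 76680 / 96500 = 0.7946 mol
Fe²⁺ + 2e⁻ → Fe, so n(Fe) = 0.7946 / 2 = 0.3973 mol
m = 0.3973 × 55.85 = 22.2 g

22.2 g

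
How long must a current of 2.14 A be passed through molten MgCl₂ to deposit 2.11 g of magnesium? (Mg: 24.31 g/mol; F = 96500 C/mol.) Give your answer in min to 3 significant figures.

n(Mg) = 2.11 / 24.31 = 0.08680 mol
Mg²⁺ + 2e⁻ → Mg, so n(e⁻) = 2 × 0.08680 = 0.1736 mol
Q = 0.1736 × 96500 = 16750 C
t = Q / I = 16750 / 2.14 = 7827 s = 130 min

130 min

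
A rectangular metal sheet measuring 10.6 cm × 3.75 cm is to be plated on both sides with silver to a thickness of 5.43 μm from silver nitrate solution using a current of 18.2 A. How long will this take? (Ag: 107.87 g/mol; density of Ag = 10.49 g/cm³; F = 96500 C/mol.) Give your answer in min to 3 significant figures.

0.371 min

Plated area = 2 × 10.6 × 3.75 = 79.50 cm²
Volume = 79.50 × 5.43×10⁻⁴ cm = 0.04317 cm³
m(Ag) = 0.04317 × 10.49 = 0.4529 g
n(Ag) = 0.4529 / 107.87 = 0.004199 mol; n(e⁻) = 0.004199 mol
Q = 0.004199 × 96500 = 405.2 C
t = 405.2 / 18.2 = 22.26 s = 0.371 min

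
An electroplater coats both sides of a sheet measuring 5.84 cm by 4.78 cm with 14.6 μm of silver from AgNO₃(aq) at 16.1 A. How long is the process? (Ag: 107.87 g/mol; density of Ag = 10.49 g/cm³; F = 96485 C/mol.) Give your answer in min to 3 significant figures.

0.792 min

Plated area = 2 × 5.84 × 4.78 = 55.83 cm²
Volume = 55.83 × 14.6×10⁻⁴ cm = 0.08151 cm³
m(Ag) = 0.08151 × 10.49 = 0.8550 g
n(Ag) = 0.8550 / 107.87 = 0.007926 mol; n(e⁻) = 0.007926 mol
Q = 0.007926 × 96485 = 764.7 C
t = 764.7 / 16.1 = 47.50 s = 0.792 min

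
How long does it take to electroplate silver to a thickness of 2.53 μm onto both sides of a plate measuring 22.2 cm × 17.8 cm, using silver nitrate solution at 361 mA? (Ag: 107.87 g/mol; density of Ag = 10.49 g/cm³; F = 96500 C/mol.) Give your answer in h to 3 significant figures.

1.44 h

Plated area = 2 × 22.2 × 17.8 = 790.3 cm²
Volume = 790.3 × 2.53×10⁻⁴ cm = 0.1999 cm³
m(Ag) = 0.1999 × 10.49 = 2.097 g
n(Ag) = 2.097 / 107.87 = 0.01944 mol; n(e⁻) = 0.01944 mol
Q = 0.01944 × 96500 = 1876 C
t = 1876 / 0.361 = 5197 s = 1.44 h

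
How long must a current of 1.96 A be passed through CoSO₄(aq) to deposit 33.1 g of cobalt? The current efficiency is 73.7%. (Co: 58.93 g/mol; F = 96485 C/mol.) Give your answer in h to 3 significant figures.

n(Co) = 33.1 / 58.93 = 0.5617 mol
Co²⁺ + 2e⁻ → Co, so n(e⁻) = 2 × 0.5617 = 1.123 mol
Q = 1.123 × 96485 / 0.737 = 1.470×10^5 C
t = Q / I = 1.470×10^5 / 1.96 = 75000 s = 20.8 h

20.8 h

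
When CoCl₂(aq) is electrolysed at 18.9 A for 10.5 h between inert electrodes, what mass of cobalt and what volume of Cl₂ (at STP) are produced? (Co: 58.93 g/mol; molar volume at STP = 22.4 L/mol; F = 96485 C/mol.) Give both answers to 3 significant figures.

218 g Co; 82.9 L Cl₂

Q = 18.9 × 37800 = 7.144×10^5 C; n(e⁻) = 7.144×10^5 / 96485 = 7.404 mol
Cathode: Co²⁺ + 2e⁻ → Co → n(Co) = 7.404/2 = 3.702 mol → 218 g
Anode: 2Cl⁻ → Cl₂ + 2e⁻ → n(Cl₂) = 7.404/2 = 3.702 mol → 82.9 L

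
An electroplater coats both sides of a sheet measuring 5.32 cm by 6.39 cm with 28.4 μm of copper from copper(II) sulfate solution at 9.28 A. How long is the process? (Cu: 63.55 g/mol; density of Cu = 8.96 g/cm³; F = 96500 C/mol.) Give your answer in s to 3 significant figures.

Plated area = 2 × 5.32 × 6.39 = 67.99 cm²
Volume = 67.99 × 28.4×10⁻⁴ cm = 0.1931 cm³
m(Cu) = 0.1931 × 8.96 = 1.730 g
n(Cu) = 1.730 / 63.55 = 0.02722 mol; n(e⁻) = 2 × 0.02722 = 0.05444 mol
Q = 0.05444 × 96500 = 5253 C
t = 5253 / 9.28 = 566.1 s

566 s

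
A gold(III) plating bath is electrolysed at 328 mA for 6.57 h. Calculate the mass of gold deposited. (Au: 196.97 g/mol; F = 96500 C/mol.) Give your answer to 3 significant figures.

Q = 0.328 A × 23652 s = 7758 C
n(e⁻) = 7758 / 96500 = 0.08039 mol
Au³⁺ + 3e⁻ → Au, so n(Au) = 0.08039 / 3 = 0.02680 mol
m = 0.02680 × 196.97 = 5.28 g

5.28 g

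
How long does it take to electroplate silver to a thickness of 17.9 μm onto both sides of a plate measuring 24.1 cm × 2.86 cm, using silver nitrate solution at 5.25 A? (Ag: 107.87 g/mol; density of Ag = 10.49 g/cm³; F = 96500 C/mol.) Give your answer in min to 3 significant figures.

Plated area = 2 × 24.1 × 2.86 = 137.9 cm²
Volume = 137.9 × 17.9×10⁻⁴ cm = 0.2468 cm³
m(Ag) = 0.2468 × 10.49 = 2.589 g
n(Ag) = 2.589 / 107.87 = 0.02400 mol; n(e⁻) = 0.02400 mol
Q = 0.02400 × 96500 = 2316 C
t = 2316 / 5.25 = 441.1 s = 7.35 min

7.35 min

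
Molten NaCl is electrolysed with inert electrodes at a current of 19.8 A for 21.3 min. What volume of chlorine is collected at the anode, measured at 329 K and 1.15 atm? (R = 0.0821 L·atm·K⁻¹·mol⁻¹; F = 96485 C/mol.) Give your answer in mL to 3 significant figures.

Q = 19.8 A × 1278 s = 25300 C
Moles of electrons = 25300 / 96485 = 0.2622 mol
2Cl⁻ → Cl₂ + 2e⁻, so n(Cl₂) = 0.2622 / 2 = 0.1311 mol
V = nRT/P = 0.1311 × 0.0821 × 329 / 1.15 = 3.079 L
= 3080 mL

3080 mL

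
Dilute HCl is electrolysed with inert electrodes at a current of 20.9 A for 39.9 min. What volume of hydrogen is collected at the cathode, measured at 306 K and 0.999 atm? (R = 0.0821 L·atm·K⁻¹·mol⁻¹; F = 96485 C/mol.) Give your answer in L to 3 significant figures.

Charge passed = 20.9 × 2394 = 50030 C
Moles of electrons = 50030 / 96485 = 0.5185 mol
2H⁺ + 2e⁻ → H₂, so n(H₂) = 0.5185 / 2 = 0.2593 mol
V = nRT/P = 0.2593 × 0.0821 × 306 / 0.999 = 6.521 L

6.52 L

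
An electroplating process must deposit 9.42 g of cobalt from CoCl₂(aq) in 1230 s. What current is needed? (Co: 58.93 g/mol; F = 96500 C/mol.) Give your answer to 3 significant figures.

n(Co) = 9.42 / 58.93 = 0.1599 mol
Co²⁺ + 2e⁻ → Co, so n(e⁻) = 2 × 0.1599 = 0.3198 mol
Q = 0.3198 × 96500 = 30860 C
I = Q / t = 30860 / 1230 s = 25.1 A

25.1 A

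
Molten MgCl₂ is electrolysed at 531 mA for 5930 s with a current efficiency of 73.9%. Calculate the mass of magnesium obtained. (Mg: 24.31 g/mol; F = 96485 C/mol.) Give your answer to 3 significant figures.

0.293 g

Q = 0.531 × 5930 = 3149 C
n(e⁻) = 3149 / 96485 = 0.03264 mol
Mg²⁺ + 2e⁻ → Mg, so theoretical m(Mg) = 0.01632 × 24.31 = 0.3967 g
Actual mass = 73.9% × 0.3967 = 0.293 g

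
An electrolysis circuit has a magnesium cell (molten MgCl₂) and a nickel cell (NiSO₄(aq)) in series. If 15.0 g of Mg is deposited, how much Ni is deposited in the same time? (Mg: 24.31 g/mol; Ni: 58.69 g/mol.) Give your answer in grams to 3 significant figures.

n(Mg) = 15.0 / 24.31 = 0.6170 mol
Mg²⁺ + 2e⁻ → Mg, so n(e⁻) = 2 × 0.6170 = 1.234 mol
Same current for the same time ⇒ same n(e⁻) = 1.234 mol in both cells.
Ni²⁺ + 2e⁻ → Ni, so n(Ni) = 1.234 / 2 = 0.6170 mol
m(Ni) = 0.6170 × 58.69 = 36.2 g

36.2 g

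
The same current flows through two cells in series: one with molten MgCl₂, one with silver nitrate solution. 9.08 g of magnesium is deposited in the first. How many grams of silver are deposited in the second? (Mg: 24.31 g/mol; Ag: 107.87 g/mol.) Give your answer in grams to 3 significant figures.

n(Mg) = 9.08 / 24.31 = 0.3735 mol
Mg²⁺ + 2e⁻ → Mg, so n(e⁻) = 2 × 0.3735 = 0.7470 mol
The cells are in series, so the same charge (and hence the same n(e⁻) = 0.7470 mol) passes through both.
Ag⁺ + e⁻ → Ag, so n(Ag) = 0.7470 mol
m(Ag) = 0.7470 × 107.87 = 80.6 g

80.6 g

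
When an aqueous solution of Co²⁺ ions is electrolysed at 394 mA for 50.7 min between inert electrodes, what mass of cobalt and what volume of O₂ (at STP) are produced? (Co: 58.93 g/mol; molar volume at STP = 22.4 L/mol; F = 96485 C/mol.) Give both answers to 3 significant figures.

0.366 g Co; 0.0696 L O₂

Q = 0.394 × 3042 = 1199 C; n(e⁻) = 1199 / 96485 = 0.01243 mol
Cathode: Co²⁺ + 2e⁻ → Co → n(Co) = 0.01243/2 = 0.006215 mol → 0.366 g
Anode: 2H₂O → O₂ + 4H⁺ + 4e⁻ → n(O₂) = 0.01243/4 = 0.003108 mol → 0.0696 L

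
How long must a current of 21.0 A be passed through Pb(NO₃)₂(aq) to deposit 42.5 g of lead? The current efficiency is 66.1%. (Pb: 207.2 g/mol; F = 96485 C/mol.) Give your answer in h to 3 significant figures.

n(Pb) = 42.5 / 207.2 = 0.2051 mol
Pb²⁺ + 2e⁻ → Pb, so n(e⁻) = 2 × 0.2051 = 0.4102 mol
Q = 0.4102 × 96485 / 0.661 = 59880 C
t = Q / I = 59880 / 21.0 = 2851 s = 0.792 h

0.792 h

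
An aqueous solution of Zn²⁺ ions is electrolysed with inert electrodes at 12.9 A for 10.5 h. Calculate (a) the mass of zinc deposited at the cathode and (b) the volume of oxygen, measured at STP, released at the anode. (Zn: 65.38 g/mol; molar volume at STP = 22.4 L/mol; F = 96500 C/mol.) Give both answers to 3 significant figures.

165 g Zn; 28.3 L O₂

Q = 12.9 × 37800 = 4.876×10^5 C; n(e⁻) = 4.876×10^5 / 96500 = 5.053 mol
Cathode: Zn²⁺ + 2e⁻ → Zn → n(Zn) = 5.053/2 = 2.527 mol → 165 g
Anode: 2H₂O → O₂ + 4H⁺ + 4e⁻ → n(O₂) = 5.053/4 = 1.263 mol → 28.3 L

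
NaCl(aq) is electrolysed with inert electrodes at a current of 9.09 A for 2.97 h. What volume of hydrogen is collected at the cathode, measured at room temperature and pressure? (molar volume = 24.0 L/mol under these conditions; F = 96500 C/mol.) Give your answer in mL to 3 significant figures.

Q = It = 9.09 × 10692 = 97190 C
n(e⁻) = Q/F = 97190/96500 = 1.007 mol
2H⁺ + 2e⁻ → H₂, so n(H₂) = 1.007 / 2 = 0.5035 mol
V = 0.5035 × 24.0 = 12.08 L
= 12100 mL

12100 mL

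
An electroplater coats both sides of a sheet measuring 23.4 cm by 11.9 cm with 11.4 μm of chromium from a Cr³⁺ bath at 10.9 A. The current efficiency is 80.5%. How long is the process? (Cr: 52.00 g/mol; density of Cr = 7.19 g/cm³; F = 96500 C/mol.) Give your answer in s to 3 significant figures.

2900 s

Plated area = 2 × 23.4 × 11.9 = 556.9 cm²
Volume = 556.9 × 11.4×10⁻⁴ cm = 0.6349 cm³
m(Cr) = 0.6349 × 7.19 = 4.565 g
n(Cr) = 4.565 / 52.00 = 0.08779 mol; n(e⁻) = 3 × 0.08779 = 0.2634 mol
Q = 0.2634 × 96500 / 0.805 = 31580 C
t = 31580 / 10.9 = 2897 s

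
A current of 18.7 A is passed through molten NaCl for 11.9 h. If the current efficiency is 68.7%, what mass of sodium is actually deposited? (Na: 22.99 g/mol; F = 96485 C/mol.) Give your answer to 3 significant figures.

131 g

Q = 18.7 × 42840 = 8.011×10^5 C
n(e⁻) = 8.011×10^5 / 96485 = 8.303 mol
Na⁺ + e⁻ → Na, so theoretical m(Na) = 8.303 × 22.99 = 190.9 g
Actual mass = 68.7% × 190.9 = 131 g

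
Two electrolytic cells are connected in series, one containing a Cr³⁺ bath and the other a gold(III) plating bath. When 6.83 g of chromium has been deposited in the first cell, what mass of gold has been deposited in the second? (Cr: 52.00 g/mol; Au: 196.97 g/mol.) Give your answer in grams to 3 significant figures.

n(Cr) = 6.83 / 52.00 = 0.1313 mol
Cr³⁺ + 3e⁻ → Cr, so n(e⁻) = 3 × 0.1313 = 0.3939 mol
Same current for the same time ⇒ same n(e⁻) = 0.3939 mol in both cells.
Au³⁺ + 3e⁻ → Au, so n(Au) = 0.3939 / 3 = 0.1313 mol
m(Au) = 0.1313 × 196.97 = 25.9 g

25.9 g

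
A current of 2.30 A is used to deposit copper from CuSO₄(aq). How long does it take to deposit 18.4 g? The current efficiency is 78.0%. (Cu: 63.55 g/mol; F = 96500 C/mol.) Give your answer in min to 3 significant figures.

n(Cu) = 18.4 / 63.55 = 0.2895 mol
Cu²⁺ + 2e⁻ → Cu, so n(e⁻) = 2 × 0.2895 = 0.5790 mol
Q = 0.5790 × 96500 / 0.780 = 71630 C
t = Q / I = 71630 / 2.30 = 31140 s = 519 min

519 min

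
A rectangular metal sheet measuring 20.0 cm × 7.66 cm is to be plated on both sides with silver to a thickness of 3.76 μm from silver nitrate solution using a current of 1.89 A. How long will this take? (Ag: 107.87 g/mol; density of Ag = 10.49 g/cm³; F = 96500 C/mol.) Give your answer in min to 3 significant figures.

Plated area = 2 × 20.0 × 7.66 = 306.4 cm²
Volume = 306.4 × 3.76×10⁻⁴ cm = 0.1152 cm³
m(Ag) = 0.1152 × 10.49 = 1.208 g
n(Ag) = 1.208 / 107.87 = 0.01120 mol; n(e⁻) = 0.01120 mol
Q = 0.01120 × 96500 = 1081 C
t = 1081 / 1.89 = 572.0 s = 9.53 min

9.53 min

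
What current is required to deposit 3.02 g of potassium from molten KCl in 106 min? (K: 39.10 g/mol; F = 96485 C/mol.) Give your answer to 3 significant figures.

n(K) = 3.02 / 39.10 = 0.07724 mol
K⁺ + e⁻ → K, so n(e⁻) = 0.07724 mol
Q = 0.07724 × 96485 = 7453 C
I = Q / t = 7453 / 6360 s = 1.17 A

1.17 A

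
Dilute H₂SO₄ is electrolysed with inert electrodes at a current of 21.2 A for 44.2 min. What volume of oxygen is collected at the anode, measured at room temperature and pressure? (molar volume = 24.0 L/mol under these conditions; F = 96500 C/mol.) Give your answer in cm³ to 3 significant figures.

Charge passed = 21.2 × 2652 = 56220 C
n(e⁻) = Q/F = 56220/96500 = 0.5826 mol
2H₂O → O₂ + 4H⁺ + 4e⁻, so n(O₂) = 0.5826 / 4 = 0.1457 mol
V = 0.1457 × 24.0 = 3.497 L
= 3500 cm³

3500 cm³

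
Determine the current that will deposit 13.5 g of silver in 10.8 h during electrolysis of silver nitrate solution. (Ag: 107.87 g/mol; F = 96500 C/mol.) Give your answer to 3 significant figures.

n(Ag) = 13.5 / 107.87 = 0.1252 mol
Ag⁺ + e⁻ → Ag, so n(e⁻) = 0.1252 mol
Q = 0.1252 × 96500 = 12080 C
I = Q / t = 12080 / 38880 s = 0.311 A

0.311 A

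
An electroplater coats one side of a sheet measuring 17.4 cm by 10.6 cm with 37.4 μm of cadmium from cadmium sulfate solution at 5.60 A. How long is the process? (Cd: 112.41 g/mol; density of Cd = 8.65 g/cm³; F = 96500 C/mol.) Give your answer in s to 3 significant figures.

1830 s

Plated area = 17.4 × 10.6 = 184.4 cm²
Volume = 184.4 × 37.4×10⁻⁴ cm = 0.6897 cm³
m(Cd) = 0.6897 × 8.65 = 5.966 g
n(Cd) = 5.966 / 112.41 = 0.05307 mol; n(e⁻) = 2 × 0.05307 = 0.1061 mol
Q = 0.1061 × 96500 = 10240 C
t = 10240 / 5.60 = 1829 s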